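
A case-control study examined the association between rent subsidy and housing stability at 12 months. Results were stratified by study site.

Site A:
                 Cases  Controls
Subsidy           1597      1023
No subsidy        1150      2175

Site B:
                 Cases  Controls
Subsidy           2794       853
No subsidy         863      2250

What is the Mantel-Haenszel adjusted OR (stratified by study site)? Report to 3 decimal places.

4.936

OR_MH = Σ(aᵢdᵢ/nᵢ) / Σ(bᵢcᵢ/nᵢ), where nᵢ is the stratum total.
Stratum 1 (Site A): n = 5945; a·d/n = 1597·2175/5945 = 584.2683; b·c/n = 1023·1150/5945 = 197.8890
Stratum 2 (Site B): n = 6760; a·d/n = 2794·2250/6760 = 929.9556; b·c/n = 853·863/6760 = 108.8963
OR_MH = (584.2683 + 929.9556) / (197.8890 + 108.8963) = 1514.2239 / 306.7853 = 4.93578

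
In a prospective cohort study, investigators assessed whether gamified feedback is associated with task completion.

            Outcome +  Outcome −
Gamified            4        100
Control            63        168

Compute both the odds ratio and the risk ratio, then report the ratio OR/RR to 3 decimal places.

0.756

Cells: a = 4, b = 100, c = 63, d = 168.
OR = (4·168)/(100·63) = 672/6300 = 0.10667
Risk in exposed = 4/104 = 0.03846; risk in unexposed = 63/231 = 0.27273; RR = 0.14103
OR/RR = 0.10667 / 0.14103 = 0.75636
The outcome is not rare, so the OR lies further from 1 than the RR.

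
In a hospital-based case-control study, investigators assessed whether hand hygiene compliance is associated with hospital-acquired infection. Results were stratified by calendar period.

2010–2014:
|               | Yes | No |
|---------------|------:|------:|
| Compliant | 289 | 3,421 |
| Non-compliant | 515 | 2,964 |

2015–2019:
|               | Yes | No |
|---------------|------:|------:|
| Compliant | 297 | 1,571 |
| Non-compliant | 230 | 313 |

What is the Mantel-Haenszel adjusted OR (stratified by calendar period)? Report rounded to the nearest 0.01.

0.40

OR_MH = Σ(aᵢdᵢ/nᵢ) / Σ(bᵢcᵢ/nᵢ), where nᵢ is the stratum total.
Stratum 1 (2010–2014): n = 7189; a·d/n = 289·2964/7189 = 119.1537; b·c/n = 3421·515/7189 = 245.0709
Stratum 2 (2015–2019): n = 2411; a·d/n = 297·313/2411 = 38.5570; b·c/n = 1571·230/2411 = 149.8673
OR_MH = (119.1537 + 38.5570) / (245.0709 + 149.8673) = 157.7107 / 394.9382 = 0.39933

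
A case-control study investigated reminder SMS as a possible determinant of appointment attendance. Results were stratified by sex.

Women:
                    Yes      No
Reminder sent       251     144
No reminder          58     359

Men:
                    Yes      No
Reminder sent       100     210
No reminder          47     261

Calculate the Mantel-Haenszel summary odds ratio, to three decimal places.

OR_MH = Σ(aᵢdᵢ/nᵢ) / Σ(bᵢcᵢ/nᵢ), where nᵢ is the stratum total.
Stratum 1 (Women): n = 812; a·d/n = 251·359/812 = 110.9717; b·c/n = 144·58/812 = 10.2857
Stratum 2 (Men): n = 618; a·d/n = 100·261/618 = 42.2330; b·c/n = 210·47/618 = 15.9709
OR_MH = (110.9717 + 42.2330) / (10.2857 + 15.9709) = 153.2047 / 26.2566 = 5.83490

5.835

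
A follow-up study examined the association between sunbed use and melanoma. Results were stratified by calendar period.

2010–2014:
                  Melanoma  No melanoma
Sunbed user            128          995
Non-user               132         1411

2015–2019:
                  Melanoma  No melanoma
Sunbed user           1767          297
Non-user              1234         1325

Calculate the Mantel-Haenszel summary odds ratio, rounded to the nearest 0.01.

OR_MH = Σ(aᵢdᵢ/nᵢ) / Σ(bᵢcᵢ/nᵢ), where nᵢ is the stratum total.
Stratum 1 (2010–2014): n = 2666; a·d/n = 128·1411/2666 = 67.7449; b·c/n = 995·132/2666 = 49.2648
Stratum 2 (2015–2019): n = 4623; a·d/n = 1767·1325/4623 = 506.4406; b·c/n = 297·1234/4623 = 79.2771
OR_MH = (67.7449 + 506.4406) / (49.2648 + 79.2771) = 574.1856 / 128.5419 = 4.46691

4.47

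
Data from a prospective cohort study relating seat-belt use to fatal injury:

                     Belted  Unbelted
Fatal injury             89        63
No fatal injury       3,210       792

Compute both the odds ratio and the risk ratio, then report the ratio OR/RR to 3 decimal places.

Reading the table with exposure as columns: a = 89 (Belted, case), b = 3210 (Belted, non-case), c = 63 (Unbelted, case), d = 792.
OR = (89·792)/(3210·63) = 70488/202230 = 0.34855
Risk in exposed = 89/3299 = 0.02698; risk in unexposed = 63/855 = 0.07368; RR = 0.36613
OR/RR = 0.34855 / 0.36613 = 0.95200
The outcome is rare in both groups, so OR ≈ RR (ratio near 1).

0.952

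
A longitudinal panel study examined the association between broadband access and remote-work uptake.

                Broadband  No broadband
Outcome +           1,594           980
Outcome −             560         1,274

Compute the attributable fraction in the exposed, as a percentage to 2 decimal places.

Reading the table with exposure as columns: a = 1594 (Broadband, case), b = 560 (Broadband, non-case), c = 980 (No broadband, case), d = 1274.
Risk in exposed = 1594/2154 = 0.74002; risk in unexposed = 980/2254 = 0.43478.
RR = 0.74002/0.43478 = 1.70204
AR% = (RR − 1)/RR × 100 = (1.70204 − 1)/1.70204 × 100 = 41.2471%

41.25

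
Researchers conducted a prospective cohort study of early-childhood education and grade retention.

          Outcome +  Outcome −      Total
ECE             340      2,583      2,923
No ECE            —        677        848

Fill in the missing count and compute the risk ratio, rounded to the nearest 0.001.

0.577

The missing cell is in the unexposed row: 848 − 677 = 171.
So a = 340, b = 2583, c = 171, d = 677.
RR = [a/(a+b)] / [c/(c+d)] = (340/2923) / (171/848) = 0.11632/0.20165 = 0.57683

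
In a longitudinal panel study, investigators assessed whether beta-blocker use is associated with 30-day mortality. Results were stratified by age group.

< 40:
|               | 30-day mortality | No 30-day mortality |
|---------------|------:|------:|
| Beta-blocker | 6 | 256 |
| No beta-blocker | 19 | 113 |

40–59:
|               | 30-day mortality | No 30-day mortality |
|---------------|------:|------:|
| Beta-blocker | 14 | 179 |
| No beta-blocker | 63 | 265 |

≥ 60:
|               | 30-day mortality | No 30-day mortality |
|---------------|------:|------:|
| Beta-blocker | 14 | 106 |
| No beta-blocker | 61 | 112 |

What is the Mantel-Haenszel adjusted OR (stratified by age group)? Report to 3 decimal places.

OR_MH = Σ(aᵢdᵢ/nᵢ) / Σ(bᵢcᵢ/nᵢ), where nᵢ is the stratum total.
Stratum 1 (< 40): n = 394; a·d/n = 6·113/394 = 1.7208; b·c/n = 256·19/394 = 12.3452
Stratum 2 (40–59): n = 521; a·d/n = 14·265/521 = 7.1209; b·c/n = 179·63/521 = 21.6449
Stratum 3 (≥ 60): n = 293; a·d/n = 14·112/293 = 5.3515; b·c/n = 106·61/293 = 22.0683
OR_MH = (1.7208 + 7.1209 + 5.3515) / (12.3452 + 21.6449 + 22.0683) = 14.1933 / 56.0584 = 0.25319

0.253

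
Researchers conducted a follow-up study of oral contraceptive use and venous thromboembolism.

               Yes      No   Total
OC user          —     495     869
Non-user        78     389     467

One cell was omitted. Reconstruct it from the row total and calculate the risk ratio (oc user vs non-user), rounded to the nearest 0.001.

2.577

The missing cell is in the exposed row: 869 − 495 = 374.
So a = 374, b = 495, c = 78, d = 389.
RR = [a/(a+b)] / [c/(c+d)] = (374/869) / (78/467) = 0.43038/0.16702 = 2.57676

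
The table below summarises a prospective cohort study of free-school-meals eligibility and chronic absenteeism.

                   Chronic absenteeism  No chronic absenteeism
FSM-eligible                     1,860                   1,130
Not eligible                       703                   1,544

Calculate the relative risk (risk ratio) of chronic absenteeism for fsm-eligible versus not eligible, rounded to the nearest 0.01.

Cells: a = 1860, b = 1130, c = 703, d = 1544.
Risk in exposed = 1860/2990 = 0.62207; risk in unexposed = 703/2247 = 0.31286.
RR = 0.62207 / 0.31286 = 1.98833
The risk among the exposed is 1.99 times that among the unexposed.

1.99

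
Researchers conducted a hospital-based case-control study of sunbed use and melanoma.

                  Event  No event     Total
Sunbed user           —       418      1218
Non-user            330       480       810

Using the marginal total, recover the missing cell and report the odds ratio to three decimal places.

2.784

The missing cell is in the exposed row: 1218 − 418 = 800.
So a = 800, b = 418, c = 330, d = 480.
OR = (a·d)/(b·c) = (800 × 480) / (418 × 330) = 384000 / 137940 = 2.78382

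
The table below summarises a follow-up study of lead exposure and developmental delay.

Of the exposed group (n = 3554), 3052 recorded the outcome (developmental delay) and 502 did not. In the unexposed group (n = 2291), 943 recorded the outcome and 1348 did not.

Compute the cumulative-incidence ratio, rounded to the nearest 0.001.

2.086

From the description: a = 3052, b = 502, c = 943, d = 1348.
Risk in exposed = 3052/3554 = 0.85875; risk in unexposed = 943/2291 = 0.41161.
RR = 0.85875 / 0.41161 = 2.08632
The risk among the exposed is 2.09 times that among the unexposed.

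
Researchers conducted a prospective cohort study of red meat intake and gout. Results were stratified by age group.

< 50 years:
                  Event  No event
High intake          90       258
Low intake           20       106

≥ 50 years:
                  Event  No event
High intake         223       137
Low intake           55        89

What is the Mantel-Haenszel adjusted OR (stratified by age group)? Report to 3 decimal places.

2.303

OR_MH = Σ(aᵢdᵢ/nᵢ) / Σ(bᵢcᵢ/nᵢ), where nᵢ is the stratum total.
Stratum 1 (< 50 years): n = 474; a·d/n = 90·106/474 = 20.1266; b·c/n = 258·20/474 = 10.8861
Stratum 2 (≥ 50 years): n = 504; a·d/n = 223·89/504 = 39.3790; b·c/n = 137·55/504 = 14.9504
OR_MH = (20.1266 + 39.3790) / (10.8861 + 14.9504) = 59.5056 / 25.8365 = 2.30316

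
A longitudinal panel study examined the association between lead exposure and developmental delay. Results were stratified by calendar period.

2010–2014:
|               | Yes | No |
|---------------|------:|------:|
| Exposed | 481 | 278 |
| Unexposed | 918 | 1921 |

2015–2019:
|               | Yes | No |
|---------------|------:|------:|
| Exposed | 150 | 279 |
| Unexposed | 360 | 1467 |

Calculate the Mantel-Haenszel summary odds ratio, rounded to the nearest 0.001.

OR_MH = Σ(aᵢdᵢ/nᵢ) / Σ(bᵢcᵢ/nᵢ), where nᵢ is the stratum total.
Stratum 1 (2010–2014): n = 3598; a·d/n = 481·1921/3598 = 256.8096; b·c/n = 278·918/3598 = 70.9294
Stratum 2 (2015–2019): n = 2256; a·d/n = 150·1467/2256 = 97.5399; b·c/n = 279·360/2256 = 44.5213
OR_MH = (256.8096 + 97.5399) / (70.9294 + 44.5213) = 354.3495 / 115.4507 = 3.06927

3.069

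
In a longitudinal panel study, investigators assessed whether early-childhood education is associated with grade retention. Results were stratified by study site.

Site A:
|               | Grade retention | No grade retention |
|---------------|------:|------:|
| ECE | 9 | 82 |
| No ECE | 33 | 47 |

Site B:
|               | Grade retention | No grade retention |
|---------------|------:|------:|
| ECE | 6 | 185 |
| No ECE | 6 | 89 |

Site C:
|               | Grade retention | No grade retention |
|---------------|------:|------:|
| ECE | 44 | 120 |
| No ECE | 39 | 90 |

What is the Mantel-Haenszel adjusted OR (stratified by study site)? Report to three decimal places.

OR_MH = Σ(aᵢdᵢ/nᵢ) / Σ(bᵢcᵢ/nᵢ), where nᵢ is the stratum total.
Stratum 1 (Site A): n = 171; a·d/n = 9·47/171 = 2.4737; b·c/n = 82·33/171 = 15.8246
Stratum 2 (Site B): n = 286; a·d/n = 6·89/286 = 1.8671; b·c/n = 185·6/286 = 3.8811
Stratum 3 (Site C): n = 293; a·d/n = 44·90/293 = 13.5154; b·c/n = 120·39/293 = 15.9727
OR_MH = (2.4737 + 1.8671 + 13.5154) / (15.8246 + 3.8811 + 15.9727) = 17.8562 / 35.6784 = 0.50048

0.500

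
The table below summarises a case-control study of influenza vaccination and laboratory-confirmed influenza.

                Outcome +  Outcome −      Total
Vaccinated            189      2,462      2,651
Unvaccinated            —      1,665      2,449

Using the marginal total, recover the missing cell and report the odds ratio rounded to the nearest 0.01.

0.16

The missing cell is in the unexposed row: 2449 − 1665 = 784.
So a = 189, b = 2462, c = 784, d = 1665.
OR = (a·d)/(b·c) = (189 × 1665) / (2462 × 784) = 314685 / 1930208 = 0.16303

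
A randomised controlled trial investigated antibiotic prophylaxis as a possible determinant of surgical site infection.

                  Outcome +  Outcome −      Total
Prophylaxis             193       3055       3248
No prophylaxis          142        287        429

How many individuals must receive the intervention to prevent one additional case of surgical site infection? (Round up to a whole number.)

Risk in treated group = 193/3248 = 0.05942; risk in control = 142/429 = 0.33100.
Absolute risk reduction = 0.33100 − 0.05942 = 0.27158
NNT = 1 / ARR = 1 / 0.27158 = 3.682 → round up → 4

4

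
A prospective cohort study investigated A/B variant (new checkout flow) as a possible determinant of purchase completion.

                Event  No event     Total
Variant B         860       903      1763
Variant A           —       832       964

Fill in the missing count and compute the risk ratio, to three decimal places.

3.562

The missing cell is in the unexposed row: 964 − 832 = 132.
So a = 860, b = 903, c = 132, d = 832.
RR = [a/(a+b)] / [c/(c+d)] = (860/1763) / (132/964) = 0.48780/0.13693 = 3.56245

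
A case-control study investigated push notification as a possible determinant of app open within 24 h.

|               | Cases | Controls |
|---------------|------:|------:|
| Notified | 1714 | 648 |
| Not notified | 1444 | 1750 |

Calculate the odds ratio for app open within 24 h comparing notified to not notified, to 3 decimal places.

Cells: a = 1714, b = 648, c = 1444, d = 1750.
OR = (a·d)/(b·c) = (1714 × 1750) / (648 × 1444) = 2999500 / 935712 = 3.20558
The odds of app open within 24 h are about 3.21 times as high in the notified group.

3.206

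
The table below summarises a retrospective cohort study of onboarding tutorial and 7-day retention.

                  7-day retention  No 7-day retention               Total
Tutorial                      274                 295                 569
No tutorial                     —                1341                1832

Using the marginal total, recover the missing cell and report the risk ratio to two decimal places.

1.80

The missing cell is in the unexposed row: 1832 − 1341 = 491.
So a = 274, b = 295, c = 491, d = 1341.
RR = [a/(a+b)] / [c/(c+d)] = (274/569) / (491/1832) = 0.48155/0.26801 = 1.79673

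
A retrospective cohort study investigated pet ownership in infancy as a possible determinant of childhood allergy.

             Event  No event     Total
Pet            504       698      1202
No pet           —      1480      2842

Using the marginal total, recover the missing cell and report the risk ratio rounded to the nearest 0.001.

0.875

The missing cell is in the unexposed row: 2842 − 1480 = 1362.
So a = 504, b = 698, c = 1362, d = 1480.
RR = [a/(a+b)] / [c/(c+d)] = (504/1202) / (1362/2842) = 0.41930/0.47924 = 0.87493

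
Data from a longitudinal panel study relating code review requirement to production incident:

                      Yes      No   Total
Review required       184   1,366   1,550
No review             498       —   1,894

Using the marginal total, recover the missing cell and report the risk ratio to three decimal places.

0.451

The missing cell is in the unexposed row: 1894 − 498 = 1396.
So a = 184, b = 1366, c = 498, d = 1396.
RR = [a/(a+b)] / [c/(c+d)] = (184/1550) / (498/1894) = 0.11871/0.26294 = 0.45148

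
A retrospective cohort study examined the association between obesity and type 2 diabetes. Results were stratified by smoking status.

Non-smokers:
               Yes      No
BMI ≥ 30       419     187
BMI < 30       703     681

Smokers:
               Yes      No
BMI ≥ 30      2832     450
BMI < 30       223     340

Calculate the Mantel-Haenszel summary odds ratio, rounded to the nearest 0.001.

OR_MH = Σ(aᵢdᵢ/nᵢ) / Σ(bᵢcᵢ/nᵢ), where nᵢ is the stratum total.
Stratum 1 (Non-smokers): n = 1990; a·d/n = 419·681/1990 = 143.3864; b·c/n = 187·703/1990 = 66.0608
Stratum 2 (Smokers): n = 3845; a·d/n = 2832·340/3845 = 250.4239; b·c/n = 450·223/3845 = 26.0988
OR_MH = (143.3864 + 250.4239) / (66.0608 + 26.0988) = 393.8104 / 92.1596 = 4.27313

4.273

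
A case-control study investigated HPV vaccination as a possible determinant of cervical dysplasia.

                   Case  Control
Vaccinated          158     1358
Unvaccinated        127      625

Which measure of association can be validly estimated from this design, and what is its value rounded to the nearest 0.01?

0.57

Cells: a = 158, b = 1358, c = 127, d = 625.
This is a case-control study: participants were sampled on outcome status, so risks in the source population cannot be estimated directly — relative risk is not valid here. The odds ratio is the appropriate measure.
OR = (a·d)/(b·c) = (158 × 625) / (1358 × 127) = 98750 / 172466 = 0.57258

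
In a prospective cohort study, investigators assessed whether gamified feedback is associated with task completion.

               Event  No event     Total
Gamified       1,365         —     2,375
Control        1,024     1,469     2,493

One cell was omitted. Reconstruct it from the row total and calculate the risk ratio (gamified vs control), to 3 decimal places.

The missing cell is in the exposed row: 2375 − 1365 = 1010.
So a = 1365, b = 1010, c = 1024, d = 1469.
RR = [a/(a+b)] / [c/(c+d)] = (1365/2375) / (1024/2493) = 0.57474/0.41075 = 1.39924

1.399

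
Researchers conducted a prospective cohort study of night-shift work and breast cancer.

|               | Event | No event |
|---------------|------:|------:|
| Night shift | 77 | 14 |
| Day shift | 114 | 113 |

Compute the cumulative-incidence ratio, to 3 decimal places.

1.685

Cells: a = 77, b = 14, c = 114, d = 113.
Risk in exposed = 77/91 = 0.84615; risk in unexposed = 114/227 = 0.50220.
RR = 0.84615 / 0.50220 = 1.68489
The risk among the exposed is 1.68 times that among the unexposed.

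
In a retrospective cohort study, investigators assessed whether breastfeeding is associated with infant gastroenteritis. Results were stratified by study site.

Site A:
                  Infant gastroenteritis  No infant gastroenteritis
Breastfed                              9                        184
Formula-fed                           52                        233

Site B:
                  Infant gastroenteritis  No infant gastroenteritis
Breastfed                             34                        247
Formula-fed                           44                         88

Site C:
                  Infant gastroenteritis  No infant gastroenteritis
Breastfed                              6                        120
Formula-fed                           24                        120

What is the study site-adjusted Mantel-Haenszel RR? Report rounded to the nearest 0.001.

RR_MH = Σ(aᵢ·n₀ᵢ/nᵢ) / Σ(cᵢ·n₁ᵢ/nᵢ), with n₁ᵢ = aᵢ+bᵢ (exposed), n₀ᵢ = cᵢ+dᵢ (unexposed), nᵢ = n₁ᵢ+n₀ᵢ.
Stratum 1 (Site A): n₁ = 193, n₀ = 285, n = 478; a·n₀/n = 9·285/478 = 5.3661; c·n₁/n = 52·193/478 = 20.9958
Stratum 2 (Site B): n₁ = 281, n₀ = 132, n = 413; a·n₀/n = 34·132/413 = 10.8668; c·n₁/n = 44·281/413 = 29.9370
Stratum 3 (Site C): n₁ = 126, n₀ = 144, n = 270; a·n₀/n = 6·144/270 = 3.2000; c·n₁/n = 24·126/270 = 11.2000
RR_MH = (5.3661 + 10.8668 + 3.2000) / (20.9958 + 29.9370 + 11.2000) = 19.4329 / 62.1329 = 0.31276

0.313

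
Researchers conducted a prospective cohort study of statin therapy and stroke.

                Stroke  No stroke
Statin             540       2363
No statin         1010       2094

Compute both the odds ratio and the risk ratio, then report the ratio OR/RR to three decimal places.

Cells: a = 540, b = 2363, c = 1010, d = 2094.
OR = (540·2094)/(2363·1010) = 1130760/2386630 = 0.47379
Risk in exposed = 540/2903 = 0.18601; risk in unexposed = 1010/3104 = 0.32539; RR = 0.57167
OR/RR = 0.47379 / 0.57167 = 0.82878
The outcome is not rare, so the OR lies further from 1 than the RR.

0.829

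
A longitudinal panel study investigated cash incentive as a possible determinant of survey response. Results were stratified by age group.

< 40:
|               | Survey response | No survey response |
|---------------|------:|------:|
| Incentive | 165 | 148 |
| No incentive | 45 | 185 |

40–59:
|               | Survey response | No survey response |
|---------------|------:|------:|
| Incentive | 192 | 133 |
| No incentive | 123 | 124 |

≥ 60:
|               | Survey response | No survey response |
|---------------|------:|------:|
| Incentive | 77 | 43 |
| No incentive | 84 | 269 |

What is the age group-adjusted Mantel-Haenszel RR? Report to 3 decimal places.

1.795

RR_MH = Σ(aᵢ·n₀ᵢ/nᵢ) / Σ(cᵢ·n₁ᵢ/nᵢ), with n₁ᵢ = aᵢ+bᵢ (exposed), n₀ᵢ = cᵢ+dᵢ (unexposed), nᵢ = n₁ᵢ+n₀ᵢ.
Stratum 1 (< 40): n₁ = 313, n₀ = 230, n = 543; a·n₀/n = 165·230/543 = 69.8895; c·n₁/n = 45·313/543 = 25.9392
Stratum 2 (40–59): n₁ = 325, n₀ = 247, n = 572; a·n₀/n = 192·247/572 = 82.9091; c·n₁/n = 123·325/572 = 69.8864
Stratum 3 (≥ 60): n₁ = 120, n₀ = 353, n = 473; a·n₀/n = 77·353/473 = 57.4651; c·n₁/n = 84·120/473 = 21.3108
RR_MH = (69.8895 + 82.9091 + 57.4651) / (25.9392 + 69.8864 + 21.3108) = 210.2637 / 117.1364 = 1.79503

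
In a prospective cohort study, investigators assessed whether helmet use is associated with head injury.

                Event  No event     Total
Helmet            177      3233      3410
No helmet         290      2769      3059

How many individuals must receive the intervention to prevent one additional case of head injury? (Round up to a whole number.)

24

Risk in treated group = 177/3410 = 0.05191; risk in control = 290/3059 = 0.09480.
Absolute risk reduction = 0.09480 − 0.05191 = 0.04290
NNT = 1 / ARR = 1 / 0.04290 = 23.312 → round up → 24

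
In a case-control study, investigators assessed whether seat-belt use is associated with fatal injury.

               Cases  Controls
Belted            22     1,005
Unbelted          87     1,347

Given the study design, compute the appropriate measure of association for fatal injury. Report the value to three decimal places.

Cells: a = 22, b = 1005, c = 87, d = 1347.
This is a case-control study: participants were sampled on outcome status, so risks in the source population cannot be estimated directly — relative risk is not valid here. The odds ratio is the appropriate measure.
OR = (a·d)/(b·c) = (22 × 1347) / (1005 × 87) = 29634 / 87435 = 0.33893

0.339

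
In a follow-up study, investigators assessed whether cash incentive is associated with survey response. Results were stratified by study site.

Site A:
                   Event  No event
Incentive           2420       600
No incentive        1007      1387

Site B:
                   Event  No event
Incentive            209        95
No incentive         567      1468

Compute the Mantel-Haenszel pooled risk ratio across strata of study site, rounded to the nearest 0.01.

1.97

RR_MH = Σ(aᵢ·n₀ᵢ/nᵢ) / Σ(cᵢ·n₁ᵢ/nᵢ), with n₁ᵢ = aᵢ+bᵢ (exposed), n₀ᵢ = cᵢ+dᵢ (unexposed), nᵢ = n₁ᵢ+n₀ᵢ.
Stratum 1 (Site A): n₁ = 3020, n₀ = 2394, n = 5414; a·n₀/n = 2420·2394/5414 = 1070.0924; c·n₁/n = 1007·3020/5414 = 561.7178
Stratum 2 (Site B): n₁ = 304, n₀ = 2035, n = 2339; a·n₀/n = 209·2035/2339 = 181.8363; c·n₁/n = 567·304/2339 = 73.6930
RR_MH = (1070.0924 + 181.8363) / (561.7178 + 73.6930) = 1251.9286 / 635.4108 = 1.97027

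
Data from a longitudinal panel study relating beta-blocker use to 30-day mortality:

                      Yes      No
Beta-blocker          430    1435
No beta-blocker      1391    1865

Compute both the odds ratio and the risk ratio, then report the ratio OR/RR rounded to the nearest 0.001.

Cells: a = 430, b = 1435, c = 1391, d = 1865.
OR = (430·1865)/(1435·1391) = 801950/1996085 = 0.40176
Risk in exposed = 430/1865 = 0.23056; risk in unexposed = 1391/3256 = 0.42721; RR = 0.53969
OR/RR = 0.40176 / 0.53969 = 0.74443
The outcome is not rare, so the OR lies further from 1 than the RR.

0.744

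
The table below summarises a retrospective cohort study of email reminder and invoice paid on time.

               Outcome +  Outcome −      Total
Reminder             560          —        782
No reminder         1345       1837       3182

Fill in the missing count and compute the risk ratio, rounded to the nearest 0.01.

1.69

The missing cell is in the exposed row: 782 − 560 = 222.
So a = 560, b = 222, c = 1345, d = 1837.
RR = [a/(a+b)] / [c/(c+d)] = (560/782) / (1345/3182) = 0.71611/0.42269 = 1.69418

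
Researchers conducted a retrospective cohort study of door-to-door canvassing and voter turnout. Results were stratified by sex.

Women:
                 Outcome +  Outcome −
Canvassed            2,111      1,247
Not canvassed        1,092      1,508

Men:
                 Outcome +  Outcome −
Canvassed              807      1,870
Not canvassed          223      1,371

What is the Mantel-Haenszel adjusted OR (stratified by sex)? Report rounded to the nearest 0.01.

2.43

OR_MH = Σ(aᵢdᵢ/nᵢ) / Σ(bᵢcᵢ/nᵢ), where nᵢ is the stratum total.
Stratum 1 (Women): n = 5958; a·d/n = 2111·1508/5958 = 534.3048; b·c/n = 1247·1092/5958 = 228.5539
Stratum 2 (Men): n = 4271; a·d/n = 807·1371/4271 = 259.0487; b·c/n = 1870·223/4271 = 97.6376
OR_MH = (534.3048 + 259.0487) / (228.5539 + 97.6376) = 793.3535 / 326.1914 = 2.43217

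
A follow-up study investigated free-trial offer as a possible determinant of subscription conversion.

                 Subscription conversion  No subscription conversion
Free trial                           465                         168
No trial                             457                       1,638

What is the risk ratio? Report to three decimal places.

3.368

Cells: a = 465, b = 168, c = 457, d = 1638.
Risk in exposed = 465/633 = 0.73460; risk in unexposed = 457/2095 = 0.21814.
RR = 0.73460 / 0.21814 = 3.36757
The risk among the exposed is 3.37 times that among the unexposed.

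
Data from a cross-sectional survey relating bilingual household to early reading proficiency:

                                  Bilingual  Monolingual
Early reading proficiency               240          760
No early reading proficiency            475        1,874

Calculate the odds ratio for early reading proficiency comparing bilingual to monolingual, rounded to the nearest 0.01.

1.25

Reading the table with exposure as columns: a = 240 (Bilingual, case), b = 475 (Bilingual, non-case), c = 760 (Monolingual, case), d = 1874.
OR = (a·d)/(b·c) = (240 × 1874) / (475 × 760) = 449760 / 361000 = 1.24587
The odds of early reading proficiency are about 1.25 times as high in the bilingual group.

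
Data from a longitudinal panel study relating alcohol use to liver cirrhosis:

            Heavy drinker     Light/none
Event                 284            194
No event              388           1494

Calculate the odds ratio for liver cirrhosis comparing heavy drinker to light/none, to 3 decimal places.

Reading the table with exposure as columns: a = 284 (Heavy drinker, case), b = 388 (Heavy drinker, non-case), c = 194 (Light/none, case), d = 1494.
OR = (a·d)/(b·c) = (284 × 1494) / (388 × 194) = 424296 / 75272 = 5.63684
The odds of liver cirrhosis are about 5.64 times as high in the heavy drinker group.

5.637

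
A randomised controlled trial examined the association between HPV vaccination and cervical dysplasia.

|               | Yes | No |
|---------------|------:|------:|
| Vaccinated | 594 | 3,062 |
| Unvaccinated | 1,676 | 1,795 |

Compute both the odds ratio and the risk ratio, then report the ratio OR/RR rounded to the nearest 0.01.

Cells: a = 594, b = 3062, c = 1676, d = 1795.
OR = (594·1795)/(3062·1676) = 1066230/5131912 = 0.20776
Risk in exposed = 594/3656 = 0.16247; risk in unexposed = 1676/3471 = 0.48286; RR = 0.33648
OR/RR = 0.20776 / 0.33648 = 0.61746
The outcome is not rare, so the OR lies further from 1 than the RR.

0.62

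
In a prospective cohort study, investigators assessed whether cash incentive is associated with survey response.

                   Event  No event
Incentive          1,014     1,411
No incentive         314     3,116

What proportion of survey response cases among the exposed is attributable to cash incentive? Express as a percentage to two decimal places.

78.11

Cells: a = 1014, b = 1411, c = 314, d = 3116.
Risk in exposed = 1014/2425 = 0.41814; risk in unexposed = 314/3430 = 0.09155.
RR = 0.41814/0.09155 = 4.56763
AR% = (RR − 1)/RR × 100 = (4.56763 − 1)/4.56763 × 100 = 78.1068%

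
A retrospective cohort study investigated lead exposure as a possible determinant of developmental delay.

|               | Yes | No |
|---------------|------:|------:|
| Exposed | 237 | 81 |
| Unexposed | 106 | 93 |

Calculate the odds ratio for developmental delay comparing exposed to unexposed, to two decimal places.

Cells: a = 237, b = 81, c = 106, d = 93.
OR = (a·d)/(b·c) = (237 × 93) / (81 × 106) = 22041 / 8586 = 2.56709
The odds of developmental delay are about 2.57 times as high in the exposed group.

2.57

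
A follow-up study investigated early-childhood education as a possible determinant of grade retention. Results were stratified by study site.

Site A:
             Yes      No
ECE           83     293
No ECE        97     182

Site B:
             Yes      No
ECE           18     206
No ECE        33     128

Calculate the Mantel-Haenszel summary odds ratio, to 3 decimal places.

OR_MH = Σ(aᵢdᵢ/nᵢ) / Σ(bᵢcᵢ/nᵢ), where nᵢ is the stratum total.
Stratum 1 (Site A): n = 655; a·d/n = 83·182/655 = 23.0626; b·c/n = 293·97/655 = 43.3908
Stratum 2 (Site B): n = 385; a·d/n = 18·128/385 = 5.9844; b·c/n = 206·33/385 = 17.6571
OR_MH = (23.0626 + 5.9844) / (43.3908 + 17.6571) = 29.0470 / 61.0480 = 0.47581

0.476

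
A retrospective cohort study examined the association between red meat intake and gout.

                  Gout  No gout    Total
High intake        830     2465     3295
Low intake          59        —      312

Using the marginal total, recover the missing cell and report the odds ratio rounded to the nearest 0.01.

1.44

The missing cell is in the unexposed row: 312 − 59 = 253.
So a = 830, b = 2465, c = 59, d = 253.
OR = (a·d)/(b·c) = (830 × 253) / (2465 × 59) = 209990 / 145435 = 1.44388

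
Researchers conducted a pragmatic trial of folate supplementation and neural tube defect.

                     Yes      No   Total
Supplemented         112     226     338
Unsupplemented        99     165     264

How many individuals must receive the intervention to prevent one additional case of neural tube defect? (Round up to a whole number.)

23

Risk in treated group = 112/338 = 0.33136; risk in control = 99/264 = 0.37500.
Absolute risk reduction = 0.37500 − 0.33136 = 0.04364
NNT = 1 / ARR = 1 / 0.04364 = 22.915 → round up → 23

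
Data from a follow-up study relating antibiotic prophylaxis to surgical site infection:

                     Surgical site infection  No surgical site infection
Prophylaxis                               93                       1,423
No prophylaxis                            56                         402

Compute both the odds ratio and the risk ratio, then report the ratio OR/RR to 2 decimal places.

0.94

Cells: a = 93, b = 1423, c = 56, d = 402.
OR = (93·402)/(1423·56) = 37386/79688 = 0.46915
Risk in exposed = 93/1516 = 0.06135; risk in unexposed = 56/458 = 0.12227; RR = 0.50172
OR/RR = 0.46915 / 0.50172 = 0.93509
The outcome is not rare, so the OR lies further from 1 than the RR.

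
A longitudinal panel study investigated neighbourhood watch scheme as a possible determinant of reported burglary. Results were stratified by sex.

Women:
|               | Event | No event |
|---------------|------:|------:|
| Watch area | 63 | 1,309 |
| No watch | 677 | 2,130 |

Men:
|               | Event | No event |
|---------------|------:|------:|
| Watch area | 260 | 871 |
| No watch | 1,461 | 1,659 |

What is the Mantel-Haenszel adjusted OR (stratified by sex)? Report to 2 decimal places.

0.26

OR_MH = Σ(aᵢdᵢ/nᵢ) / Σ(bᵢcᵢ/nᵢ), where nᵢ is the stratum total.
Stratum 1 (Women): n = 4179; a·d/n = 63·2130/4179 = 32.1106; b·c/n = 1309·677/4179 = 212.0586
Stratum 2 (Men): n = 4251; a·d/n = 260·1659/4251 = 101.4679; b·c/n = 871·1461/4251 = 299.3486
OR_MH = (32.1106 + 101.4679) / (212.0586 + 299.3486) = 133.5784 / 511.4073 = 0.26120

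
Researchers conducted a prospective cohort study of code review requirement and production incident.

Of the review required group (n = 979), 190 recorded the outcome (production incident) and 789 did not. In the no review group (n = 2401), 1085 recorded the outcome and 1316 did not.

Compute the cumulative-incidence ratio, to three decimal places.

From the description: a = 190, b = 789, c = 1085, d = 1316.
Risk in exposed = 190/979 = 0.19408; risk in unexposed = 1085/2401 = 0.45190.
RR = 0.19408 / 0.45190 = 0.42947
The risk is 57% lower among the exposed than among the unexposed.

0.429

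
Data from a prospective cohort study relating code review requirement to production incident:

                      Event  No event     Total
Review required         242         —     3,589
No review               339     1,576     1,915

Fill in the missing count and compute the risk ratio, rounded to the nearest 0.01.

0.38

The missing cell is in the exposed row: 3589 − 242 = 3347.
So a = 242, b = 3347, c = 339, d = 1576.
RR = [a/(a+b)] / [c/(c+d)] = (242/3589) / (339/1915) = 0.06743/0.17702 = 0.38090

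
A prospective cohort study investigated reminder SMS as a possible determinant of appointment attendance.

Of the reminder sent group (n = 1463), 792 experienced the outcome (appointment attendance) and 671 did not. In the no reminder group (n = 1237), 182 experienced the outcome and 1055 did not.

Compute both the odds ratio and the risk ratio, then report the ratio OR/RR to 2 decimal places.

1.86

From the description: a = 792, b = 671, c = 182, d = 1055.
OR = (792·1055)/(671·182) = 835560/122122 = 6.84201
Risk in exposed = 792/1463 = 0.54135; risk in unexposed = 182/1237 = 0.14713; RR = 3.67942
OR/RR = 6.84201 / 3.67942 = 1.85954
The outcome is not rare, so the OR lies further from 1 than the RR.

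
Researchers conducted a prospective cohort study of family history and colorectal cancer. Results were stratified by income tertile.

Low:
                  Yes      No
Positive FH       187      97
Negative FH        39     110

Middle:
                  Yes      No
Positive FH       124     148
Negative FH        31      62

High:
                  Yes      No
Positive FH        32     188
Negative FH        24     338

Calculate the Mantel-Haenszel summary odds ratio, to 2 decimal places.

3.00

OR_MH = Σ(aᵢdᵢ/nᵢ) / Σ(bᵢcᵢ/nᵢ), where nᵢ is the stratum total.
Stratum 1 (Low): n = 433; a·d/n = 187·110/433 = 47.5058; b·c/n = 97·39/433 = 8.7367
Stratum 2 (Middle): n = 365; a·d/n = 124·62/365 = 21.0630; b·c/n = 148·31/365 = 12.5699
Stratum 3 (High): n = 582; a·d/n = 32·338/582 = 18.5842; b·c/n = 188·24/582 = 7.7526
OR_MH = (47.5058 + 21.0630 + 18.5842) / (8.7367 + 12.5699 + 7.7526) = 87.1530 / 29.0592 = 2.99916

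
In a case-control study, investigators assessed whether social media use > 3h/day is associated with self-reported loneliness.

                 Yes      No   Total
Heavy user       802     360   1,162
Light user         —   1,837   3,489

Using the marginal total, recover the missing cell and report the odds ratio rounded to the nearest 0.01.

2.48

The missing cell is in the unexposed row: 3489 − 1837 = 1652.
So a = 802, b = 360, c = 1652, d = 1837.
OR = (a·d)/(b·c) = (802 × 1837) / (360 × 1652) = 1473274 / 594720 = 2.47726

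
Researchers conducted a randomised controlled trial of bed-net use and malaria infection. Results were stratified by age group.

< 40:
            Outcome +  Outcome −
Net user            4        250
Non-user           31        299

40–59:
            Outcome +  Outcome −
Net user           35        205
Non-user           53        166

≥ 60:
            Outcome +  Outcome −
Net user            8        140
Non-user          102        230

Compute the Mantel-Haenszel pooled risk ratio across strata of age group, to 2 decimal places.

0.34

RR_MH = Σ(aᵢ·n₀ᵢ/nᵢ) / Σ(cᵢ·n₁ᵢ/nᵢ), with n₁ᵢ = aᵢ+bᵢ (exposed), n₀ᵢ = cᵢ+dᵢ (unexposed), nᵢ = n₁ᵢ+n₀ᵢ.
Stratum 1 (< 40): n₁ = 254, n₀ = 330, n = 584; a·n₀/n = 4·330/584 = 2.2603; c·n₁/n = 31·254/584 = 13.4829
Stratum 2 (40–59): n₁ = 240, n₀ = 219, n = 459; a·n₀/n = 35·219/459 = 16.6993; c·n₁/n = 53·240/459 = 27.7124
Stratum 3 (≥ 60): n₁ = 148, n₀ = 332, n = 480; a·n₀/n = 8·332/480 = 5.5333; c·n₁/n = 102·148/480 = 31.4500
RR_MH = (2.2603 + 16.6993 + 5.5333) / (13.4829 + 27.7124 + 31.4500) = 24.4930 / 72.6453 = 0.33716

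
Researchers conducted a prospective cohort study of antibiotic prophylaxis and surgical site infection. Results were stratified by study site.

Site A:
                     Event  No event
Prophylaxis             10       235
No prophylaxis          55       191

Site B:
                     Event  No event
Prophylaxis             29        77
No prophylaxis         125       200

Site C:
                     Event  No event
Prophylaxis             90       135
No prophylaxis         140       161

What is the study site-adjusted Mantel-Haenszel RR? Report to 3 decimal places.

0.664

RR_MH = Σ(aᵢ·n₀ᵢ/nᵢ) / Σ(cᵢ·n₁ᵢ/nᵢ), with n₁ᵢ = aᵢ+bᵢ (exposed), n₀ᵢ = cᵢ+dᵢ (unexposed), nᵢ = n₁ᵢ+n₀ᵢ.
Stratum 1 (Site A): n₁ = 245, n₀ = 246, n = 491; a·n₀/n = 10·246/491 = 5.0102; c·n₁/n = 55·245/491 = 27.4440
Stratum 2 (Site B): n₁ = 106, n₀ = 325, n = 431; a·n₀/n = 29·325/431 = 21.8677; c·n₁/n = 125·106/431 = 30.7425
Stratum 3 (Site C): n₁ = 225, n₀ = 301, n = 526; a·n₀/n = 90·301/526 = 51.5019; c·n₁/n = 140·225/526 = 59.8859
RR_MH = (5.0102 + 21.8677 + 51.5019) / (27.4440 + 30.7425 + 59.8859) = 78.3798 / 118.0724 = 0.66383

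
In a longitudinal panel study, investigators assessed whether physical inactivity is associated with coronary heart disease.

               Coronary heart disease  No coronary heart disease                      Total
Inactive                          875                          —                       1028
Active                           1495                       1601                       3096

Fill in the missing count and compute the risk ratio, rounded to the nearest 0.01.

1.76

The missing cell is in the exposed row: 1028 − 875 = 153.
So a = 875, b = 153, c = 1495, d = 1601.
RR = [a/(a+b)] / [c/(c+d)] = (875/1028) / (1495/3096) = 0.85117/0.48288 = 1.76268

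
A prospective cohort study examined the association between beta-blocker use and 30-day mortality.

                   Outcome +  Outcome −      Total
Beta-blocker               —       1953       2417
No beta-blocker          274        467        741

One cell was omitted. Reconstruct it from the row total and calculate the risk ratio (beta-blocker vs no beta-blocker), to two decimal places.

The missing cell is in the exposed row: 2417 − 1953 = 464.
So a = 464, b = 1953, c = 274, d = 467.
RR = [a/(a+b)] / [c/(c+d)] = (464/2417) / (274/741) = 0.19197/0.36977 = 0.51917

0.52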